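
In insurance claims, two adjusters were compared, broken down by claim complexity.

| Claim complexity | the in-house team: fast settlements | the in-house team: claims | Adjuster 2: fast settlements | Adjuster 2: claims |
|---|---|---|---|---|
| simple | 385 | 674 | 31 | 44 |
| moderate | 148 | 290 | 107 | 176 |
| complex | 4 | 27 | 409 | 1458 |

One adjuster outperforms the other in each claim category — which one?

Adjuster 2

Simple: the in-house team 385/674 = 57.1%, Adjuster 2 31/44 = 70.5% → Adjuster 2
Moderate: the in-house team 148/290 = 51.0%, Adjuster 2 107/176 = 60.8% → Adjuster 2
Complex: the in-house team 4/27 = 14.8%, Adjuster 2 409/1458 = 28.1% → Adjuster 2
Adjuster 2 has the higher rate in all 3 groups.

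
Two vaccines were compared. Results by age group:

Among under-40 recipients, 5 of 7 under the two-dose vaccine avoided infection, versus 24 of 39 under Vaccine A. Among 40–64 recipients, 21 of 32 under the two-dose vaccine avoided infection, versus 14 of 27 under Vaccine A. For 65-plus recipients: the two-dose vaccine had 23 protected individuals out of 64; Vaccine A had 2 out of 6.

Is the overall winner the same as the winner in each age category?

Under-40: the two-dose vaccine 5/7 = 71.4%, Vaccine A 24/39 = 61.5% → the two-dose vaccine
40–64: the two-dose vaccine 21/32 = 65.6%, Vaccine A 14/27 = 51.9% → the two-dose vaccine
65-plus: the two-dose vaccine 23/64 = 35.9%, Vaccine A 2/6 = 33.3% → the two-dose vaccine
Overall: the two-dose vaccine 49/103 = 47.6%, Vaccine A 40/72 = 55.6% → Vaccine A
The two-dose vaccine wins each age group but Vaccine A wins overall — the comparison reverses. The two-dose vaccine's recipients skew toward 65-plus, which has a lower base rate.

No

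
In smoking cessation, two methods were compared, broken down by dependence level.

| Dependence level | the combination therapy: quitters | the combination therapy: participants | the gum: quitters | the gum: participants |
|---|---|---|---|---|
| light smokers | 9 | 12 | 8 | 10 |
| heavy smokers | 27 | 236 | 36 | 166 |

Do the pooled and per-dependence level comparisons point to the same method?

Light smokers: the combination therapy 9/12 = 75.0%, the gum 8/10 = 80.0% → the gum
Heavy smokers: the combination therapy 27/236 = 11.4%, the gum 36/166 = 21.7% → the gum
Overall: the combination therapy 36/248 = 14.5%, the gum 44/176 = 25.0% → the gum
The gum wins overall and in every dependence group — no reversal.

Yes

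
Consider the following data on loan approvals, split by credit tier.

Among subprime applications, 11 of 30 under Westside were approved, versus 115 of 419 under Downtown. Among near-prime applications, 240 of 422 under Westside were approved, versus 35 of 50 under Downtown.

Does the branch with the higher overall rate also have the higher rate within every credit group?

Subprime: Westside 11/30 = 36.7%, Downtown 115/419 = 27.4% → Westside
Near-prime: Westside 240/422 = 56.9%, Downtown 35/50 = 70.0% → Downtown
Overall: Westside 251/452 = 55.5%, Downtown 150/469 = 32.0% → Westside
Neither sweeps: Westside wins 1 of 2 groups, Downtown wins 1. Westside wins overall but not every group — no Simpson reversal.

No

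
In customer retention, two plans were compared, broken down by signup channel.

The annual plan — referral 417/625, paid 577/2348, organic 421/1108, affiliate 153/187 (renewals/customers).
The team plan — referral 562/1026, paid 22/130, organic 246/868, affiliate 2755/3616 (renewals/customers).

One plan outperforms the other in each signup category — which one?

Referral: the annual plan 417/625 = 66.7%, the team plan 562/1026 = 54.8% → the annual plan
Paid: the annual plan 577/2348 = 24.6%, the team plan 22/130 = 16.9% → the annual plan
Organic: the annual plan 421/1108 = 38.0%, the team plan 246/868 = 28.3% → the annual plan
Affiliate: the annual plan 153/187 = 81.8%, the team plan 2755/3616 = 76.2% → the annual plan
The annual plan has the higher rate in all 4 groups.

the annual plan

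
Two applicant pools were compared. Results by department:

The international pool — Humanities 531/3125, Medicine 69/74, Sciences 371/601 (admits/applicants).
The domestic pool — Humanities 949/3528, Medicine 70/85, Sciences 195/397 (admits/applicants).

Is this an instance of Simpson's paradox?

Humanities: the international pool 531/3125 = 17.0%, the domestic pool 949/3528 = 26.9% → the domestic pool
Medicine: the international pool 69/74 = 93.2%, the domestic pool 70/85 = 82.4% → the international pool
Sciences: the international pool 371/601 = 61.7%, the domestic pool 195/397 = 49.1% → the international pool
Overall: the international pool 971/3800 = 25.6%, the domestic pool 1214/4010 = 30.3% → the domestic pool
Neither sweeps: the international pool wins 2 of 3 groups, the domestic pool wins 1. The domestic pool wins overall but not every group — no Simpson reversal.

No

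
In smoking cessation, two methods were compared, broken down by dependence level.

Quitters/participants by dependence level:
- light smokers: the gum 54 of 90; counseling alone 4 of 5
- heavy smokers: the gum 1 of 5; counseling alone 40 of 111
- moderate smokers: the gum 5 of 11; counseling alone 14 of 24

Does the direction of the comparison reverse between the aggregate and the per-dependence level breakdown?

Yes

Light smokers: the gum 54/90 = 60.0%, counseling alone 4/5 = 80.0% → counseling alone
Heavy smokers: the gum 1/5 = 20.0%, counseling alone 40/111 = 36.0% → counseling alone
Moderate smokers: the gum 5/11 = 45.5%, counseling alone 14/24 = 58.3% → counseling alone
Overall: the gum 60/106 = 56.6%, counseling alone 58/140 = 41.4% → the gum
Counseling alone wins each dependence group but the gum wins overall — the comparison reverses. Counseling alone's participants skew toward heavy smokers, which has a lower base rate.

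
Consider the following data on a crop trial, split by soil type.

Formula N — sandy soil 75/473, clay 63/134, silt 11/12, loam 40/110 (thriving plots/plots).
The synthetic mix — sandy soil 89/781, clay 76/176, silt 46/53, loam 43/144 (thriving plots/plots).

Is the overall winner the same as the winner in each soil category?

Yes

Sandy soil: Formula N 75/473 = 15.9%, the synthetic mix 89/781 = 11.4% → Formula N
Clay: Formula N 63/134 = 47.0%, the synthetic mix 76/176 = 43.2% → Formula N
Silt: Formula N 11/12 = 91.7%, the synthetic mix 46/53 = 86.8% → Formula N
Loam: Formula N 40/110 = 36.4%, the synthetic mix 43/144 = 29.9% → Formula N
Overall: Formula N 189/729 = 25.9%, the synthetic mix 254/1154 = 22.0% → Formula N
Formula N wins overall and in every soil group — no reversal.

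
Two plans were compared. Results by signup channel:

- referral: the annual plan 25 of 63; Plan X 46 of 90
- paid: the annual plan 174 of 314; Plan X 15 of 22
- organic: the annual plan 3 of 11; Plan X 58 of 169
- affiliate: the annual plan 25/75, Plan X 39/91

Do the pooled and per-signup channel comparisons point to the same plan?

Referral: the annual plan 25/63 = 39.7%, Plan X 46/90 = 51.1% → Plan X
Paid: the annual plan 174/314 = 55.4%, Plan X 15/22 = 68.2% → Plan X
Organic: the annual plan 3/11 = 27.3%, Plan X 58/169 = 34.3% → Plan X
Affiliate: the annual plan 25/75 = 33.3%, Plan X 39/91 = 42.9% → Plan X
Overall: the annual plan 227/463 = 49.0%, Plan X 158/372 = 42.5% → the annual plan
Plan X wins each signup group but the annual plan wins overall — the comparison reverses. Plan X's customers skew toward organic, which has a lower base rate.

No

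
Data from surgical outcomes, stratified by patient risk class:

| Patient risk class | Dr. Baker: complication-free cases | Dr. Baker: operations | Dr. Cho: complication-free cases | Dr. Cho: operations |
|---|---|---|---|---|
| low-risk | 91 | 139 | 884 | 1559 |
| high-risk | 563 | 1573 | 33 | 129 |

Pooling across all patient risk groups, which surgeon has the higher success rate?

Dr. Cho

Low-risk: Dr. Baker 91/139 = 65.5%, Dr. Cho 884/1559 = 56.7% → Dr. Baker
High-risk: Dr. Baker 563/1573 = 35.8%, Dr. Cho 33/129 = 25.6% → Dr. Baker
Overall: Dr. Baker 654/1712 = 38.2%, Dr. Cho 917/1688 = 54.3% → Dr. Cho
(Dr. Baker wins every patient risk group but Dr. Cho wins overall — Dr. Baker's operations skew toward the low-rate high-risk group.)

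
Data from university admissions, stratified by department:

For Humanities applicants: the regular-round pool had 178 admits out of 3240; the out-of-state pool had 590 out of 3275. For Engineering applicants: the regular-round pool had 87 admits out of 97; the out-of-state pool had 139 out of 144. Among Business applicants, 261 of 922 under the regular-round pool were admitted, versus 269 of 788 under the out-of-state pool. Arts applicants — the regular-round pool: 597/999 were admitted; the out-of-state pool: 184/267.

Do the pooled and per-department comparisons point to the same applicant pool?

Humanities: the regular-round pool 178/3240 = 5.5%, the out-of-state pool 590/3275 = 18.0% → the out-of-state pool
Engineering: the regular-round pool 87/97 = 89.7%, the out-of-state pool 139/144 = 96.5% → the out-of-state pool
Business: the regular-round pool 261/922 = 28.3%, the out-of-state pool 269/788 = 34.1% → the out-of-state pool
Arts: the regular-round pool 597/999 = 59.8%, the out-of-state pool 184/267 = 68.9% → the out-of-state pool
Overall: the regular-round pool 1123/5258 = 21.4%, the out-of-state pool 1182/4474 = 26.4% → the out-of-state pool
The out-of-state pool wins overall and in every department group — no reversal.

Yes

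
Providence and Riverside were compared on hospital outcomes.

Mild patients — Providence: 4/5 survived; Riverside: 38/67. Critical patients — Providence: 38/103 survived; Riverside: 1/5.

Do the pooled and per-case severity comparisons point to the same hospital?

No

Mild: Providence 4/5 = 80.0%, Riverside 38/67 = 56.7% → Providence
Critical: Providence 38/103 = 36.9%, Riverside 1/5 = 20.0% → Providence
Overall: Providence 42/108 = 38.9%, Riverside 39/72 = 54.2% → Riverside
Providence wins each case group but Riverside wins overall — the comparison reverses. Providence's patients skew toward critical, which has a lower base rate.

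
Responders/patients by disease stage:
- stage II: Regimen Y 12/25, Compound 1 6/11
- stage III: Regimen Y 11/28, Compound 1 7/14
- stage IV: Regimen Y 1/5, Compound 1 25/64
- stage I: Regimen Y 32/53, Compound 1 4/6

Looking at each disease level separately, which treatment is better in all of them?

Stage II: Regimen Y 12/25 = 48.0%, Compound 1 6/11 = 54.5% → Compound 1
Stage III: Regimen Y 11/28 = 39.3%, Compound 1 7/14 = 50.0% → Compound 1
Stage IV: Regimen Y 1/5 = 20.0%, Compound 1 25/64 = 39.1% → Compound 1
Stage I: Regimen Y 32/53 = 60.4%, Compound 1 4/6 = 66.7% → Compound 1
Compound 1 has the higher rate in all 4 groups.

Compound 1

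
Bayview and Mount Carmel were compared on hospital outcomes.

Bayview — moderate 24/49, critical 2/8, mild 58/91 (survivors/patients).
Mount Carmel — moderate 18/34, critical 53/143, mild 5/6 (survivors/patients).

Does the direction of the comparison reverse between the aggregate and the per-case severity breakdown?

Yes

Moderate: Bayview 24/49 = 49.0%, Mount Carmel 18/34 = 52.9% → Mount Carmel
Critical: Bayview 2/8 = 25.0%, Mount Carmel 53/143 = 37.1% → Mount Carmel
Mild: Bayview 58/91 = 63.7%, Mount Carmel 5/6 = 83.3% → Mount Carmel
Overall: Bayview 84/148 = 56.8%, Mount Carmel 76/183 = 41.5% → Bayview
Mount Carmel wins each case group but Bayview wins overall — the comparison reverses. Mount Carmel's patients skew toward critical, which has a lower base rate.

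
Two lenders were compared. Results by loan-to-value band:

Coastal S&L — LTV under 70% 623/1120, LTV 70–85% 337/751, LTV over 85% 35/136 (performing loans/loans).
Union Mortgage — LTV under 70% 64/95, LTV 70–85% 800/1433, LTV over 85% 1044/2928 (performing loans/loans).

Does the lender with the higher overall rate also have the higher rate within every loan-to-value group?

No

LTV under 70%: Coastal S&L 623/1120 = 55.6%, Union Mortgage 64/95 = 67.4% → Union Mortgage
LTV 70–85%: Coastal S&L 337/751 = 44.9%, Union Mortgage 800/1433 = 55.8% → Union Mortgage
LTV over 85%: Coastal S&L 35/136 = 25.7%, Union Mortgage 1044/2928 = 35.7% → Union Mortgage
Overall: Coastal S&L 995/2007 = 49.6%, Union Mortgage 1908/4456 = 42.8% → Coastal S&L
Union Mortgage wins each loan-to-value group but Coastal S&L wins overall — the comparison reverses. Union Mortgage's loans skew toward LTV over 85%, which has a lower base rate.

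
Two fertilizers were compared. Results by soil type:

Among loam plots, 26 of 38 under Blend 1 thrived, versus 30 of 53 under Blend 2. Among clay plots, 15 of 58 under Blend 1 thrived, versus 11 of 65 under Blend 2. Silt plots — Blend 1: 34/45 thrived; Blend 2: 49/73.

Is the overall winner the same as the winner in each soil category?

Yes

Loam: Blend 1 26/38 = 68.4%, Blend 2 30/53 = 56.6% → Blend 1
Clay: Blend 1 15/58 = 25.9%, Blend 2 11/65 = 16.9% → Blend 1
Silt: Blend 1 34/45 = 75.6%, Blend 2 49/73 = 67.1% → Blend 1
Overall: Blend 1 75/141 = 53.2%, Blend 2 90/191 = 47.1% → Blend 1
Blend 1 wins overall and in every soil group — no reversal.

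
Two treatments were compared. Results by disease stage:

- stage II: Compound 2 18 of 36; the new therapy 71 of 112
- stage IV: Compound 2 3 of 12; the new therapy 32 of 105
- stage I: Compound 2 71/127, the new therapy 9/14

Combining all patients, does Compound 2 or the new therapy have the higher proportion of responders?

Compound 2

Stage II: Compound 2 18/36 = 50.0%, the new therapy 71/112 = 63.4% → the new therapy
Stage IV: Compound 2 3/12 = 25.0%, the new therapy 32/105 = 30.5% → the new therapy
Stage I: Compound 2 71/127 = 55.9%, the new therapy 9/14 = 64.3% → the new therapy
Overall: Compound 2 92/175 = 52.6%, the new therapy 112/231 = 48.5% → Compound 2
(The new therapy wins every disease group but Compound 2 wins overall — the new therapy's patients skew toward the low-rate stage IV group.)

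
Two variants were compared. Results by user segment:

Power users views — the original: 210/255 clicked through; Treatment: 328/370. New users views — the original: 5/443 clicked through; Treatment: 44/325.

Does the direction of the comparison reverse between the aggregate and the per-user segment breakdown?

No

Power users: the original 210/255 = 82.4%, Treatment 328/370 = 88.6% → Treatment
New users: the original 5/443 = 1.1%, Treatment 44/325 = 13.5% → Treatment
Overall: the original 215/698 = 30.8%, Treatment 372/695 = 53.5% → Treatment
Treatment wins overall and in every user group — no reversal.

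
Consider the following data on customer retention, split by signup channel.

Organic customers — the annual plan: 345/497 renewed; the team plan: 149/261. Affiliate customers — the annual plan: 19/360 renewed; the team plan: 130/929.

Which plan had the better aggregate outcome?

Organic: the annual plan 345/497 = 69.4%, the team plan 149/261 = 57.1% → the annual plan
Affiliate: the annual plan 19/360 = 5.3%, the team plan 130/929 = 14.0% → the team plan
Overall: the annual plan 364/857 = 42.5%, the team plan 279/1190 = 23.4% → the annual plan
(Neither sweeps every signup group, but the annual plan has the higher pooled rate.)

the annual plan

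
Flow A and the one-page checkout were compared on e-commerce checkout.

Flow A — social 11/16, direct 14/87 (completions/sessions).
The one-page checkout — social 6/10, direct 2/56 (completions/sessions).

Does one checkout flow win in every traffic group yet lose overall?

No

Social: Flow A 11/16 = 68.8%, the one-page checkout 6/10 = 60.0% → Flow A
Direct: Flow A 14/87 = 16.1%, the one-page checkout 2/56 = 3.6% → Flow A
Overall: Flow A 25/103 = 24.3%, the one-page checkout 8/66 = 12.1% → Flow A
Flow A wins overall and in every traffic group — no reversal.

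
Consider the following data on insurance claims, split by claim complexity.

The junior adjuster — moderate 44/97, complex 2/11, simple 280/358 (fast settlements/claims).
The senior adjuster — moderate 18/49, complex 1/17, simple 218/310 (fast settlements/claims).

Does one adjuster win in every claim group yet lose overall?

Moderate: the junior adjuster 44/97 = 45.4%, the senior adjuster 18/49 = 36.7% → the junior adjuster
Complex: the junior adjuster 2/11 = 18.2%, the senior adjuster 1/17 = 5.9% → the junior adjuster
Simple: the junior adjuster 280/358 = 78.2%, the senior adjuster 218/310 = 70.3% → the junior adjuster
Overall: the junior adjuster 326/466 = 70.0%, the senior adjuster 237/376 = 63.0% → the junior adjuster
The junior adjuster wins overall and in every claim group — no reversal.

No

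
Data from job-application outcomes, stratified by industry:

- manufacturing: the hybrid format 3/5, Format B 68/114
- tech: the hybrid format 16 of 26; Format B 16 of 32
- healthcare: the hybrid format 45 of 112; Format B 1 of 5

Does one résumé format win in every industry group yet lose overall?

Yes

Manufacturing: the hybrid format 3/5 = 60.0%, Format B 68/114 = 59.6% → the hybrid format
Tech: the hybrid format 16/26 = 61.5%, Format B 16/32 = 50.0% → the hybrid format
Healthcare: the hybrid format 45/112 = 40.2%, Format B 1/5 = 20.0% → the hybrid format
Overall: the hybrid format 64/143 = 44.8%, Format B 85/151 = 56.3% → Format B
The hybrid format wins each industry group but Format B wins overall — the comparison reverses. The hybrid format's applications skew toward healthcare, which has a lower base rate.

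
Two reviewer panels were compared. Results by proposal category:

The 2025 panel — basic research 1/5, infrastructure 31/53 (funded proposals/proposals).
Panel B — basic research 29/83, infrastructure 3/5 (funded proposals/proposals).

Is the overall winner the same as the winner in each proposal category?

Basic research: the 2025 panel 1/5 = 20.0%, Panel B 29/83 = 34.9% → Panel B
Infrastructure: the 2025 panel 31/53 = 58.5%, Panel B 3/5 = 60.0% → Panel B
Overall: the 2025 panel 32/58 = 55.2%, Panel B 32/88 = 36.4% → the 2025 panel
Panel B wins each proposal group but the 2025 panel wins overall — the comparison reverses. Panel B's proposals skew toward basic research, which has a lower base rate.

No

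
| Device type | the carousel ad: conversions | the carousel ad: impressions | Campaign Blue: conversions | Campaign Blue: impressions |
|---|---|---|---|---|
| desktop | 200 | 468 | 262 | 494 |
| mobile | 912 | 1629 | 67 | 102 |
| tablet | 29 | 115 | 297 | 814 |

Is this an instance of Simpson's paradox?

Yes

Desktop: the carousel ad 200/468 = 42.7%, Campaign Blue 262/494 = 53.0% → Campaign Blue
Mobile: the carousel ad 912/1629 = 56.0%, Campaign Blue 67/102 = 65.7% → Campaign Blue
Tablet: the carousel ad 29/115 = 25.2%, Campaign Blue 297/814 = 36.5% → Campaign Blue
Overall: the carousel ad 1141/2212 = 51.6%, Campaign Blue 626/1410 = 44.4% → the carousel ad
Campaign Blue wins each device group but the carousel ad wins overall — the comparison reverses. Campaign Blue's impressions skew toward tablet, which has a lower base rate.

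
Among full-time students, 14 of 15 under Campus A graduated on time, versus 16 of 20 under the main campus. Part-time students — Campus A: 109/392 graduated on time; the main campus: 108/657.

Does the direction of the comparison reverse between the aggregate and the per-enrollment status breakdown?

No

Full-time: Campus A 14/15 = 93.3%, the main campus 16/20 = 80.0% → Campus A
Part-time: Campus A 109/392 = 27.8%, the main campus 108/657 = 16.4% → Campus A
Overall: Campus A 123/407 = 30.2%, the main campus 124/677 = 18.3% → Campus A
Campus A wins overall and in every enrollment group — no reversal.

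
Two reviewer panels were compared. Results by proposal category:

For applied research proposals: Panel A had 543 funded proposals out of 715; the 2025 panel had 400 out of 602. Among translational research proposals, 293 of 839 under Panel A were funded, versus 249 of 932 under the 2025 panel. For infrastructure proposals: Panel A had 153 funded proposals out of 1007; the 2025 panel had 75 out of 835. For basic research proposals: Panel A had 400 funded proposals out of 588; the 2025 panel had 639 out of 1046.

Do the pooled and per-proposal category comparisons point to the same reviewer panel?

Yes

Applied research: Panel A 543/715 = 75.9%, the 2025 panel 400/602 = 66.4% → Panel A
Translational research: Panel A 293/839 = 34.9%, the 2025 panel 249/932 = 26.7% → Panel A
Infrastructure: Panel A 153/1007 = 15.2%, the 2025 panel 75/835 = 9.0% → Panel A
Basic research: Panel A 400/588 = 68.0%, the 2025 panel 639/1046 = 61.1% → Panel A
Overall: Panel A 1389/3149 = 44.1%, the 2025 panel 1363/3415 = 39.9% → Panel A
Panel A wins overall and in every proposal group — no reversal.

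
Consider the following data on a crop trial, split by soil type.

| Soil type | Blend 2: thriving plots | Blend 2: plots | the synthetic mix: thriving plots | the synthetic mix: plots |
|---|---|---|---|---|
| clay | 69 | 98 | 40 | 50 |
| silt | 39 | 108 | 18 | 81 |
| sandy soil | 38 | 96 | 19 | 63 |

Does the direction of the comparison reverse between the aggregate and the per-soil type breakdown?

Clay: Blend 2 69/98 = 70.4%, the synthetic mix 40/50 = 80.0% → the synthetic mix
Silt: Blend 2 39/108 = 36.1%, the synthetic mix 18/81 = 22.2% → Blend 2
Sandy soil: Blend 2 38/96 = 39.6%, the synthetic mix 19/63 = 30.2% → Blend 2
Overall: Blend 2 146/302 = 48.3%, the synthetic mix 77/194 = 39.7% → Blend 2
Neither sweeps: Blend 2 wins 2 of 3 groups, the synthetic mix wins 1. Blend 2 wins overall but not every group — no Simpson reversal.

No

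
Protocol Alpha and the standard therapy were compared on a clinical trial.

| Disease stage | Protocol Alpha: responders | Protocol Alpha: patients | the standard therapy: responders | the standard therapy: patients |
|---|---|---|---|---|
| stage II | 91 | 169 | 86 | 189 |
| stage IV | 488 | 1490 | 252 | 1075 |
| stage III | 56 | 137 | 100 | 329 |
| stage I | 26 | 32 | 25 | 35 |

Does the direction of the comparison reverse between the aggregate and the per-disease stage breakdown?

No

Stage II: Protocol Alpha 91/169 = 53.8%, the standard therapy 86/189 = 45.5% → Protocol Alpha
Stage IV: Protocol Alpha 488/1490 = 32.8%, the standard therapy 252/1075 = 23.4% → Protocol Alpha
Stage III: Protocol Alpha 56/137 = 40.9%, the standard therapy 100/329 = 30.4% → Protocol Alpha
Stage I: Protocol Alpha 26/32 = 81.2%, the standard therapy 25/35 = 71.4% → Protocol Alpha
Overall: Protocol Alpha 661/1828 = 36.2%, the standard therapy 463/1628 = 28.4% → Protocol Alpha
Protocol Alpha wins overall and in every disease group — no reversal.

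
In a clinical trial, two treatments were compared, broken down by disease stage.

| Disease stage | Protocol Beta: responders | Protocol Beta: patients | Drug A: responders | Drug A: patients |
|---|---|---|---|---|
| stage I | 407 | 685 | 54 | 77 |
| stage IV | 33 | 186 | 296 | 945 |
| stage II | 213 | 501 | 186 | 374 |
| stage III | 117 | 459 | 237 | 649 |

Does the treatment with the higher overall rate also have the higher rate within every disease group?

Stage I: Protocol Beta 407/685 = 59.4%, Drug A 54/77 = 70.1% → Drug A
Stage IV: Protocol Beta 33/186 = 17.7%, Drug A 296/945 = 31.3% → Drug A
Stage II: Protocol Beta 213/501 = 42.5%, Drug A 186/374 = 49.7% → Drug A
Stage III: Protocol Beta 117/459 = 25.5%, Drug A 237/649 = 36.5% → Drug A
Overall: Protocol Beta 770/1831 = 42.1%, Drug A 773/2045 = 37.8% → Protocol Beta
Drug A wins each disease group but Protocol Beta wins overall — the comparison reverses. Drug A's patients skew toward stage IV, which has a lower base rate.

No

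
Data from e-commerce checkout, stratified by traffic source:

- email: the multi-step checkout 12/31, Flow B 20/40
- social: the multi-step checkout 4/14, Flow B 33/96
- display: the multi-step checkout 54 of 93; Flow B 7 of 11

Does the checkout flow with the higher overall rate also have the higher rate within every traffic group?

Email: the multi-step checkout 12/31 = 38.7%, Flow B 20/40 = 50.0% → Flow B
Social: the multi-step checkout 4/14 = 28.6%, Flow B 33/96 = 34.4% → Flow B
Display: the multi-step checkout 54/93 = 58.1%, Flow B 7/11 = 63.6% → Flow B
Overall: the multi-step checkout 70/138 = 50.7%, Flow B 60/147 = 40.8% → the multi-step checkout
Flow B wins each traffic group but the multi-step checkout wins overall — the comparison reverses. Flow B's sessions skew toward social, which has a lower base rate.

No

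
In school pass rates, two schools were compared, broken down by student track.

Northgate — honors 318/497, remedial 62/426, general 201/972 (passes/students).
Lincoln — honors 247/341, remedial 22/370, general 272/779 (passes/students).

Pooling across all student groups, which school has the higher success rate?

Honors: Northgate 318/497 = 64.0%, Lincoln 247/341 = 72.4% → Lincoln
Remedial: Northgate 62/426 = 14.6%, Lincoln 22/370 = 5.9% → Northgate
General: Northgate 201/972 = 20.7%, Lincoln 272/779 = 34.9% → Lincoln
Overall: Northgate 581/1895 = 30.7%, Lincoln 541/1490 = 36.3% → Lincoln
(Neither sweeps every student group, but Lincoln has the higher pooled rate.)

Lincoln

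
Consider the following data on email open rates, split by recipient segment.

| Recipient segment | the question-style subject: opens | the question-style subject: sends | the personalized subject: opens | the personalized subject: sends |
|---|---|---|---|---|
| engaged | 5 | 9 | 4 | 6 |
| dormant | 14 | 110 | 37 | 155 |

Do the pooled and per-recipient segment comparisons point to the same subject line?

Yes

Engaged: the question-style subject 5/9 = 55.6%, the personalized subject 4/6 = 66.7% → the personalized subject
Dormant: the question-style subject 14/110 = 12.7%, the personalized subject 37/155 = 23.9% → the personalized subject
Overall: the question-style subject 19/119 = 16.0%, the personalized subject 41/161 = 25.5% → the personalized subject
The personalized subject wins overall and in every recipient group — no reversal.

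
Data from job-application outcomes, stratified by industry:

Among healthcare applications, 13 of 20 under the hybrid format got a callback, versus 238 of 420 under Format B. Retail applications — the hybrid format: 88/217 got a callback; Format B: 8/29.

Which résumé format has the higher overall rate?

Format B

Healthcare: the hybrid format 13/20 = 65.0%, Format B 238/420 = 56.7% → the hybrid format
Retail: the hybrid format 88/217 = 40.6%, Format B 8/29 = 27.6% → the hybrid format
Overall: the hybrid format 101/237 = 42.6%, Format B 246/449 = 54.8% → Format B
(The hybrid format wins every industry group but Format B wins overall — the hybrid format's applications skew toward the low-rate retail group.)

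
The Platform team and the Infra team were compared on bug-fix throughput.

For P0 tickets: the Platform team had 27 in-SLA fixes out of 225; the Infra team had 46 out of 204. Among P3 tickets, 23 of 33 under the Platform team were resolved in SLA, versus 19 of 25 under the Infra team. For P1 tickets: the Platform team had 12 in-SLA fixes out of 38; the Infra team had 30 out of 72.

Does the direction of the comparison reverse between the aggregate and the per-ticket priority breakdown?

P0: the Platform team 27/225 = 12.0%, the Infra team 46/204 = 22.5% → the Infra team
P3: the Platform team 23/33 = 69.7%, the Infra team 19/25 = 76.0% → the Infra team
P1: the Platform team 12/38 = 31.6%, the Infra team 30/72 = 41.7% → the Infra team
Overall: the Platform team 62/296 = 20.9%, the Infra team 95/301 = 31.6% → the Infra team
The Infra team wins overall and in every ticket group — no reversal.

No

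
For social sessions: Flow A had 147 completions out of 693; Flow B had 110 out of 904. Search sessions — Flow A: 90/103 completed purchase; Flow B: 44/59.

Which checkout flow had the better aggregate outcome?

Flow A

Social: Flow A 147/693 = 21.2%, Flow B 110/904 = 12.2% → Flow A
Search: Flow A 90/103 = 87.4%, Flow B 44/59 = 74.6% → Flow A
Overall: Flow A 237/796 = 29.8%, Flow B 154/963 = 16.0% → Flow A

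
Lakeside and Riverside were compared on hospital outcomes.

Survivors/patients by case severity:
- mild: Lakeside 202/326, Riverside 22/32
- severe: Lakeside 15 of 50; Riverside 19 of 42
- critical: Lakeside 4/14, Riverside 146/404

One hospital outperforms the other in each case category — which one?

Mild: Lakeside 202/326 = 62.0%, Riverside 22/32 = 68.8% → Riverside
Severe: Lakeside 15/50 = 30.0%, Riverside 19/42 = 45.2% → Riverside
Critical: Lakeside 4/14 = 28.6%, Riverside 146/404 = 36.1% → Riverside
Riverside has the higher rate in all 3 groups.

Riverside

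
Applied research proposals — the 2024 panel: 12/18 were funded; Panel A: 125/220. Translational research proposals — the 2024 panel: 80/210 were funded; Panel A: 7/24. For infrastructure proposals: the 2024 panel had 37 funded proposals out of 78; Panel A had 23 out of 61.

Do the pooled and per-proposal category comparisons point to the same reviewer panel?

No

Applied research: the 2024 panel 12/18 = 66.7%, Panel A 125/220 = 56.8% → the 2024 panel
Translational research: the 2024 panel 80/210 = 38.1%, Panel A 7/24 = 29.2% → the 2024 panel
Infrastructure: the 2024 panel 37/78 = 47.4%, Panel A 23/61 = 37.7% → the 2024 panel
Overall: the 2024 panel 129/306 = 42.2%, Panel A 155/305 = 50.8% → Panel A
The 2024 panel wins each proposal group but Panel A wins overall — the comparison reverses. The 2024 panel's proposals skew toward translational research, which has a lower base rate.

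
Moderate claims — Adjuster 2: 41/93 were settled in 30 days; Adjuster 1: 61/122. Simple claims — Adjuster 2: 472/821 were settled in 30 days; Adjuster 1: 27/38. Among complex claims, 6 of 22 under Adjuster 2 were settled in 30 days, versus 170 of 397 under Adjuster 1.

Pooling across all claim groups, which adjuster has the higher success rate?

Adjuster 2

Moderate: Adjuster 2 41/93 = 44.1%, Adjuster 1 61/122 = 50.0% → Adjuster 1
Simple: Adjuster 2 472/821 = 57.5%, Adjuster 1 27/38 = 71.1% → Adjuster 1
Complex: Adjuster 2 6/22 = 27.3%, Adjuster 1 170/397 = 42.8% → Adjuster 1
Overall: Adjuster 2 519/936 = 55.4%, Adjuster 1 258/557 = 46.3% → Adjuster 2
(Adjuster 1 wins every claim group but Adjuster 2 wins overall — Adjuster 1's claims skew toward the low-rate complex group.)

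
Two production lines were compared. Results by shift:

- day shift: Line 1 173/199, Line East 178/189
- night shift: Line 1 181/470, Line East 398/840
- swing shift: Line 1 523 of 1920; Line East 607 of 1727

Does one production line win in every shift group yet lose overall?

No

Day shift: Line 1 173/199 = 86.9%, Line East 178/189 = 94.2% → Line East
Night shift: Line 1 181/470 = 38.5%, Line East 398/840 = 47.4% → Line East
Swing shift: Line 1 523/1920 = 27.2%, Line East 607/1727 = 35.1% → Line East
Overall: Line 1 877/2589 = 33.9%, Line East 1183/2756 = 42.9% → Line East
Line East wins overall and in every shift group — no reversal.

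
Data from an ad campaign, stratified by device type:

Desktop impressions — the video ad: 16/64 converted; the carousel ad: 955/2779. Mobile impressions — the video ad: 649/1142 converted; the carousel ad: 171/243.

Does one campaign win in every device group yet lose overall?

Desktop: the video ad 16/64 = 25.0%, the carousel ad 955/2779 = 34.4% → the carousel ad
Mobile: the video ad 649/1142 = 56.8%, the carousel ad 171/243 = 70.4% → the carousel ad
Overall: the video ad 665/1206 = 55.1%, the carousel ad 1126/3022 = 37.3% → the video ad
The carousel ad wins each device group but the video ad wins overall — the comparison reverses. The carousel ad's impressions skew toward desktop, which has a lower base rate.

Yes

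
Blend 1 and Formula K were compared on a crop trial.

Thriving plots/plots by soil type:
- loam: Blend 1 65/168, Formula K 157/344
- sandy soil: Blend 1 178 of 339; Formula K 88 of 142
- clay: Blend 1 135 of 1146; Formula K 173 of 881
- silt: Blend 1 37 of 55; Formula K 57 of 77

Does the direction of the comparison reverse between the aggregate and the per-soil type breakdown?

No

Loam: Blend 1 65/168 = 38.7%, Formula K 157/344 = 45.6% → Formula K
Sandy soil: Blend 1 178/339 = 52.5%, Formula K 88/142 = 62.0% → Formula K
Clay: Blend 1 135/1146 = 11.8%, Formula K 173/881 = 19.6% → Formula K
Silt: Blend 1 37/55 = 67.3%, Formula K 57/77 = 74.0% → Formula K
Overall: Blend 1 415/1708 = 24.3%, Formula K 475/1444 = 32.9% → Formula K
Formula K wins overall and in every soil group — no reversal.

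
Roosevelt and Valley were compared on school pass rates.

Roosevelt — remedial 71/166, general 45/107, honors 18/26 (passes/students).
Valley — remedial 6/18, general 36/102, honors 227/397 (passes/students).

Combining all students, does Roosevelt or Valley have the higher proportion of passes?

Remedial: Roosevelt 71/166 = 42.8%, Valley 6/18 = 33.3% → Roosevelt
General: Roosevelt 45/107 = 42.1%, Valley 36/102 = 35.3% → Roosevelt
Honors: Roosevelt 18/26 = 69.2%, Valley 227/397 = 57.2% → Roosevelt
Overall: Roosevelt 134/299 = 44.8%, Valley 269/517 = 52.0% → Valley
(Roosevelt wins every student group but Valley wins overall — Roosevelt's students skew toward the low-rate remedial group.)

Valley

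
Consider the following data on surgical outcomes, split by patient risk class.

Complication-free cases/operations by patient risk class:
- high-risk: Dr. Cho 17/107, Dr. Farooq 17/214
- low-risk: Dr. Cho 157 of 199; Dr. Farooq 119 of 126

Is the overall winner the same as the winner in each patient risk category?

High-risk: Dr. Cho 17/107 = 15.9%, Dr. Farooq 17/214 = 7.9% → Dr. Cho
Low-risk: Dr. Cho 157/199 = 78.9%, Dr. Farooq 119/126 = 94.4% → Dr. Farooq
Overall: Dr. Cho 174/306 = 56.9%, Dr. Farooq 136/340 = 40.0% → Dr. Cho
Neither sweeps: Dr. Cho wins 1 of 2 groups, Dr. Farooq wins 1. Dr. Cho wins overall but not every group — no Simpson reversal.

No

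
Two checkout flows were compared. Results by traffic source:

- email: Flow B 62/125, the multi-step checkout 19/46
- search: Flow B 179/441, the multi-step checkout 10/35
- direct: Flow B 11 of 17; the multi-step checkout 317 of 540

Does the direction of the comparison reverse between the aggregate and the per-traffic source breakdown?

Email: Flow B 62/125 = 49.6%, the multi-step checkout 19/46 = 41.3% → Flow B
Search: Flow B 179/441 = 40.6%, the multi-step checkout 10/35 = 28.6% → Flow B
Direct: Flow B 11/17 = 64.7%, the multi-step checkout 317/540 = 58.7% → Flow B
Overall: Flow B 252/583 = 43.2%, the multi-step checkout 346/621 = 55.7% → the multi-step checkout
Flow B wins each traffic group but the multi-step checkout wins overall — the comparison reverses. Flow B's sessions skew toward search, which has a lower base rate.

Yes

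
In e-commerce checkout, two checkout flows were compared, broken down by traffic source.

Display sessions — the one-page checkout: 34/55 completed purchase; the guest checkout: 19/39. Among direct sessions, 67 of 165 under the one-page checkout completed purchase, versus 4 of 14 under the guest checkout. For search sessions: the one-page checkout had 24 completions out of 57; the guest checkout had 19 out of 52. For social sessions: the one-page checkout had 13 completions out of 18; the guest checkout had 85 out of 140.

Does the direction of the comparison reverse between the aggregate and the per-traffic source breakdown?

Display: the one-page checkout 34/55 = 61.8%, the guest checkout 19/39 = 48.7% → the one-page checkout
Direct: the one-page checkout 67/165 = 40.6%, the guest checkout 4/14 = 28.6% → the one-page checkout
Search: the one-page checkout 24/57 = 42.1%, the guest checkout 19/52 = 36.5% → the one-page checkout
Social: the one-page checkout 13/18 = 72.2%, the guest checkout 85/140 = 60.7% → the one-page checkout
Overall: the one-page checkout 138/295 = 46.8%, the guest checkout 127/245 = 51.8% → the guest checkout
The one-page checkout wins each traffic group but the guest checkout wins overall — the comparison reverses. The one-page checkout's sessions skew toward direct, which has a lower base rate.

Yes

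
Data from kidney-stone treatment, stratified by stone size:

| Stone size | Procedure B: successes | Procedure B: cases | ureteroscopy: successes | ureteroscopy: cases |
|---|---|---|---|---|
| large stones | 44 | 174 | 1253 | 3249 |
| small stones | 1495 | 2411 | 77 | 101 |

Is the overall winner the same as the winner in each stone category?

Large stones: Procedure B 44/174 = 25.3%, ureteroscopy 1253/3249 = 38.6% → ureteroscopy
Small stones: Procedure B 1495/2411 = 62.0%, ureteroscopy 77/101 = 76.2% → ureteroscopy
Overall: Procedure B 1539/2585 = 59.5%, ureteroscopy 1330/3350 = 39.7% → Procedure B
Ureteroscopy wins each stone group but Procedure B wins overall — the comparison reverses. Ureteroscopy's cases skew toward large stones, which has a lower base rate.

No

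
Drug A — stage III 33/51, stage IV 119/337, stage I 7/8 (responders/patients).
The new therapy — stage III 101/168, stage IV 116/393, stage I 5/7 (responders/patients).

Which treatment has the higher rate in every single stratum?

Stage III: Drug A 33/51 = 64.7%, the new therapy 101/168 = 60.1% → Drug A
Stage IV: Drug A 119/337 = 35.3%, the new therapy 116/393 = 29.5% → Drug A
Stage I: Drug A 7/8 = 87.5%, the new therapy 5/7 = 71.4% → Drug A
Drug A has the higher rate in all 3 groups.

Drug A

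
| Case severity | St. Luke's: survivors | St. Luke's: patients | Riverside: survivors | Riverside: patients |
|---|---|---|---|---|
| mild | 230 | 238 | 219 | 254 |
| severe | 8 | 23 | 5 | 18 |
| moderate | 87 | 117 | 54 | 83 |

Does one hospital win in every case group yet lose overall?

No

Mild: St. Luke's 230/238 = 96.6%, Riverside 219/254 = 86.2% → St. Luke's
Severe: St. Luke's 8/23 = 34.8%, Riverside 5/18 = 27.8% → St. Luke's
Moderate: St. Luke's 87/117 = 74.4%, Riverside 54/83 = 65.1% → St. Luke's
Overall: St. Luke's 325/378 = 86.0%, Riverside 278/355 = 78.3% → St. Luke's
St. Luke's wins overall and in every case group — no reversal.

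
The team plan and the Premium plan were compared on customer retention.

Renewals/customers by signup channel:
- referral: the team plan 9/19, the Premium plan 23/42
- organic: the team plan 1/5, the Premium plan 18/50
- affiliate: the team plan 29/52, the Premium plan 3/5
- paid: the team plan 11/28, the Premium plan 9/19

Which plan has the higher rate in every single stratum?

Referral: the team plan 9/19 = 47.4%, the Premium plan 23/42 = 54.8% → the Premium plan
Organic: the team plan 1/5 = 20.0%, the Premium plan 18/50 = 36.0% → the Premium plan
Affiliate: the team plan 29/52 = 55.8%, the Premium plan 3/5 = 60.0% → the Premium plan
Paid: the team plan 11/28 = 39.3%, the Premium plan 9/19 = 47.4% → the Premium plan
The Premium plan has the higher rate in all 4 groups.

the Premium plan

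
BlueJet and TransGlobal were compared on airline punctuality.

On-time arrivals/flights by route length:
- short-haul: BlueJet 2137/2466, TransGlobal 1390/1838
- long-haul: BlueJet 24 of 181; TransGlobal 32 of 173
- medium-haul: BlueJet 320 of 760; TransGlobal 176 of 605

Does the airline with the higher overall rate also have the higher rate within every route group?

No

Short-haul: BlueJet 2137/2466 = 86.7%, TransGlobal 1390/1838 = 75.6% → BlueJet
Long-haul: BlueJet 24/181 = 13.3%, TransGlobal 32/173 = 18.5% → TransGlobal
Medium-haul: BlueJet 320/760 = 42.1%, TransGlobal 176/605 = 29.1% → BlueJet
Overall: BlueJet 2481/3407 = 72.8%, TransGlobal 1598/2616 = 61.1% → BlueJet
Neither sweeps: BlueJet wins 2 of 3 groups, TransGlobal wins 1. BlueJet wins overall but not every group — no Simpson reversal.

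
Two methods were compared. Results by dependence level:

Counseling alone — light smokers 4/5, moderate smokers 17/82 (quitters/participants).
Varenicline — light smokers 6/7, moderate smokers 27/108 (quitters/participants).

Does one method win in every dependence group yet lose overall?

Light smokers: counseling alone 4/5 = 80.0%, varenicline 6/7 = 85.7% → varenicline
Moderate smokers: counseling alone 17/82 = 20.7%, varenicline 27/108 = 25.0% → varenicline
Overall: counseling alone 21/87 = 24.1%, varenicline 33/115 = 28.7% → varenicline
Varenicline wins overall and in every dependence group — no reversal.

No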